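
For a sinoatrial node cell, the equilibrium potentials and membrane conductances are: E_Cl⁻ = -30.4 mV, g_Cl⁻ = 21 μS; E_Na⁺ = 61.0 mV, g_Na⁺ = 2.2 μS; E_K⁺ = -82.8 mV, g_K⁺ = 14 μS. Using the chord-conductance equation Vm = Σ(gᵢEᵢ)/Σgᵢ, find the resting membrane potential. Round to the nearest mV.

-45 mV

Σ gᵢEᵢ = 21·(-30.4) + 2.2·(61.0) + 14·(-82.8) = -1663.40
Σ gᵢ = 21 + 2.2 + 14 = 37.2
Vm = -1663.40 / 37.2 = -44.72 mV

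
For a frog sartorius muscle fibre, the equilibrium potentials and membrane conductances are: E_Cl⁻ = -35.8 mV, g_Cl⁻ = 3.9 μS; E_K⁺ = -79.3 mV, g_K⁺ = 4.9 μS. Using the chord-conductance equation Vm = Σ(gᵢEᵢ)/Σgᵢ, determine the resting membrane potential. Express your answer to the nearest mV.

Σ gᵢEᵢ = 3.9·(-35.8) + 4.9·(-79.3) = -528.19
Σ gᵢ = 3.9 + 4.9 = 8.8
Vm = -528.19 / 8.8 = -60.02 mV

-60 mV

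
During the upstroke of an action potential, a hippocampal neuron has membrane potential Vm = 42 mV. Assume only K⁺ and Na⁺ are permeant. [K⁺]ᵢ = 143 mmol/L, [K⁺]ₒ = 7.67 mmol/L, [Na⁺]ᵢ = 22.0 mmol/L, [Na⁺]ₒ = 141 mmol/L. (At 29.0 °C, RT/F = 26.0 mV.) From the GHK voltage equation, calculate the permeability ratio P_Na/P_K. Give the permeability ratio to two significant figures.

Let α = P_Na/P_K. GHK: Vm = 26.0·ln[(Kₒ + α·Naₒ)/(Kᵢ + α·Naᵢ)].
e^(Vm/26.0) = e^(42.0/26.0) = 5.0298
So 5.0298·(Kᵢ + α·Naᵢ) = Kₒ + α·Naₒ → α = (5.0298·143.0 − 7.67) / (141.0 − 5.0298·22.0)
α = (719.3 − 7.67) / (141.0 − 110.7) = 711.6/30.34 = 23.45

23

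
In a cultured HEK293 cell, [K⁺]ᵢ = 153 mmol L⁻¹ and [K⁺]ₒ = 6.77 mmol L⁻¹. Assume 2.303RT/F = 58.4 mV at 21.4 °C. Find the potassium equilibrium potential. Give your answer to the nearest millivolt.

-79 mV

E = (58.4/z) · log₁₀([K⁺]_out/[K⁺]_in) with z = +1.
= (58.4/1) · log₁₀(6.77/153) = 58.40 · log₁₀(0.04425)
= 58.40 · (-1.3541) = -79.08 mV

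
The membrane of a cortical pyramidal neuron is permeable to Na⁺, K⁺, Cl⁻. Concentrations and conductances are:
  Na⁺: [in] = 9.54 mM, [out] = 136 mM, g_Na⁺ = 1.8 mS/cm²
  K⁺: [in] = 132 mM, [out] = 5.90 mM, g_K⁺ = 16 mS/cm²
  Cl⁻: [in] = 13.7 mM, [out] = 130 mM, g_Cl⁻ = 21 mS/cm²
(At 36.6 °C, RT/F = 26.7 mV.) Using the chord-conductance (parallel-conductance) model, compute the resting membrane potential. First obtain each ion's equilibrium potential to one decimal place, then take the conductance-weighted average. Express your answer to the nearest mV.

-63 mV

E_Na⁺ = (26.7/1)·ln(136/9.54) = 70.9 mV
E_K⁺ = (26.7/1)·ln(5.90/132) = -83.0 mV
E_Cl⁻ = (26.7/-1)·ln(130/13.7) = -60.1 mV
Vm = (Σ gᵢEᵢ)/(Σ gᵢ) = (1.8·70.9 + 16·-83.0 + 21·-60.1) / (1.8 + 16 + 21)
= -2462.48 / 38.8 = -63.47 mV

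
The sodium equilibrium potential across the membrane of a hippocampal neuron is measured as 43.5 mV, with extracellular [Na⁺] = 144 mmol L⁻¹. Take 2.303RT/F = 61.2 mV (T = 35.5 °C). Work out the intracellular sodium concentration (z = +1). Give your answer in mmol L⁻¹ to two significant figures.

Nernst: E = (61.2/1) · log₁₀([out]/[in]), so log₁₀([out]/[in]) = 43.5 × 1 / 61.2 = 0.7108.
[out]/[in] = 10^(0.7108) = 5.138.
[in] = 144 / 5.138 = 28.03 mmol L⁻¹.

28 mmol L⁻¹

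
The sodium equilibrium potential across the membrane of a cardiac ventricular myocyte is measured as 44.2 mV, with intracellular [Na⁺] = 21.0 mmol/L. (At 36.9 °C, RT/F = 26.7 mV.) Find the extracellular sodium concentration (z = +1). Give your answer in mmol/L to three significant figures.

110 mmol/L

Nernst: E = (26.7/1) · ln([out]/[in]), so ln([out]/[in]) = 44.2 × 1 / 26.7 = 1.6554.
[out]/[in] = e^(1.6554) = 5.235.
[out] = 5.235 × 21.0 = 109.9 mmol/L.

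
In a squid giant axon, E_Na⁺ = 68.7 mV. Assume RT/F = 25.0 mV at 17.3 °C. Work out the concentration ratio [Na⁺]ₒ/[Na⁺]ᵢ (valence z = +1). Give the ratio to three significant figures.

ln([out]/[in]) = E·z/(25.0) = 68.7 × 1 / 25.0 = 2.7480
[out]/[in] = e^(2.7480) = 15.61

15.6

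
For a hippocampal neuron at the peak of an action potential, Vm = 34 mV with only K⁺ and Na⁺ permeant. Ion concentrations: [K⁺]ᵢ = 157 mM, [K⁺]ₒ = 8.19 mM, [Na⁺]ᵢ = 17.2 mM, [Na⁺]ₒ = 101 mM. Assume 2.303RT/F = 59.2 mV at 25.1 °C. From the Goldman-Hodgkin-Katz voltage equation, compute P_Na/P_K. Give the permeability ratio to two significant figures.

Let α = P_Na/P_K. GHK: Vm = 59.2·log₁₀[(Kₒ + α·Naₒ)/(Kᵢ + α·Naᵢ)].
10^(Vm/59.2) = 10^(34.0/59.2) = 3.7525
So 3.7525·(Kᵢ + α·Naᵢ) = Kₒ + α·Naₒ → α = (3.7525·157.0 − 8.19) / (101.0 − 3.7525·17.2)
α = (589.1 − 8.19) / (101.0 − 64.54) = 581/36.46 = 15.94

16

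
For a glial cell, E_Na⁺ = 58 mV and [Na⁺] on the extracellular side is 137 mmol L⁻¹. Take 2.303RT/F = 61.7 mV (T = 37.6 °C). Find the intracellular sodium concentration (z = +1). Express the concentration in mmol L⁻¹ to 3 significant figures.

Nernst: E = (61.7/1) · log₁₀([out]/[in]), so log₁₀([out]/[in]) = 58.0 × 1 / 61.7 = 0.9400.
[out]/[in] = 10^(0.9400) = 8.71.
[in] = 137 / 8.71 = 15.73 mmol L⁻¹.

15.7 mmol L⁻¹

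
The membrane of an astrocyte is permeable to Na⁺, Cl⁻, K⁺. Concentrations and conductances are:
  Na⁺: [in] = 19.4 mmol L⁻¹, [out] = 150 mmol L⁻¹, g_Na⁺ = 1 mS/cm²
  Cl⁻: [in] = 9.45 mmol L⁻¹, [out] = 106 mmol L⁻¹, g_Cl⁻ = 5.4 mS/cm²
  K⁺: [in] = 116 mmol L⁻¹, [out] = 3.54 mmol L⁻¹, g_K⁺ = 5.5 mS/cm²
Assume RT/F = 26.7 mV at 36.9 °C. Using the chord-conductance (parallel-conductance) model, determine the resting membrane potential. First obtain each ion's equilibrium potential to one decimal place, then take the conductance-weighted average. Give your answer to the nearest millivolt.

E_Na⁺ = (26.7/1)·ln(150/19.4) = 54.6 mV
E_Cl⁻ = (26.7/-1)·ln(106/9.45) = -64.5 mV
E_K⁺ = (26.7/1)·ln(3.54/116) = -93.2 mV
Vm = (Σ gᵢEᵢ)/(Σ gᵢ) = (1·54.6 + 5.4·-64.5 + 5.5·-93.2) / (1 + 5.4 + 5.5)
= -806.30 / 11.9 = -67.76 mV

-68 mV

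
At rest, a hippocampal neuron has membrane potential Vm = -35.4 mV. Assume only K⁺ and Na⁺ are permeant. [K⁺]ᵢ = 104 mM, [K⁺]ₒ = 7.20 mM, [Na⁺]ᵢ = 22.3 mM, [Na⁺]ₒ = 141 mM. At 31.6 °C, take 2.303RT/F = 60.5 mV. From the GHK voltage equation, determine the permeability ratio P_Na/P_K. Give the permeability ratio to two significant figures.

Let α = P_Na/P_K. GHK: Vm = 60.5·log₁₀[(Kₒ + α·Naₒ)/(Kᵢ + α·Naᵢ)].
10^(Vm/60.5) = 10^(-35.4/60.5) = 0.25994
So 0.25994·(Kᵢ + α·Naᵢ) = Kₒ + α·Naₒ → α = (0.25994·104.0 − 7.2) / (141.0 − 0.25994·22.3)
α = (27.03 − 7.2) / (141.0 − 5.797) = 19.83/135.2 = 0.1467

0.15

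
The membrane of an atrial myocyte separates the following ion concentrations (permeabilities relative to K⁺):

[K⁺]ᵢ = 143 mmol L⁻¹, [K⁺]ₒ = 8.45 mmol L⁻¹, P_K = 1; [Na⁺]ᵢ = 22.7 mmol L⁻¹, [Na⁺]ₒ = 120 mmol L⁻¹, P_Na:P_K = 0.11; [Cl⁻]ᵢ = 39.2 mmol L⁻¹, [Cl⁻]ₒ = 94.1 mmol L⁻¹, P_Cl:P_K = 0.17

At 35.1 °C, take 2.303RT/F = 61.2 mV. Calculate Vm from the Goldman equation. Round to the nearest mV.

-46 mV

Vm = 61.2 · log₁₀[(Σ P·[cation]ₒ + Σ P·[anion]ᵢ) / (Σ P·[cation]ᵢ + Σ P·[anion]ₒ)]
Numerator = 1×8.45 + 0.11×120 + 0.17×39.2 = 28.31
Denominator = 1×143 + 0.11×22.7 + 0.17×94.1 = 161.5
Vm = 61.2 · log₁₀(0.17533) = 61.2 × (-0.7562) = -46.28 mV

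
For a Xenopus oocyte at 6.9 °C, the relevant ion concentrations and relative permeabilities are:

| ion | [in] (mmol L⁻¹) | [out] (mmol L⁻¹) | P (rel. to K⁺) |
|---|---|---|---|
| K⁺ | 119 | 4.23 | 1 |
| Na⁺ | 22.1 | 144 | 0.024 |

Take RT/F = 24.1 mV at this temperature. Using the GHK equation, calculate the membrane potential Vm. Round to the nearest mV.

Vm = 24.1 · ln[(Σ P·[cation]ₒ + Σ P·[anion]ᵢ) / (Σ P·[cation]ᵢ + Σ P·[anion]ₒ)]
Numerator = 1×4.23 + 0.024×144 = 7.686
Denominator = 1×119 + 0.024×22.1 = 119.5
Vm = 24.1 · ln(0.064302) = 24.1 × (-2.7442) = -66.13 mV

-66 mV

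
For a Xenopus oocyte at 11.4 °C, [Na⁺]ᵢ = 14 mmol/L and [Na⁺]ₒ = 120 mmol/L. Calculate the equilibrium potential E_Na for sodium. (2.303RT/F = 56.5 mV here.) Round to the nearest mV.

E = (56.5/z) · log₁₀([Na⁺]_out/[Na⁺]_in) with z = +1.
= (56.5/1) · log₁₀(120/14) = 56.50 · log₁₀(8.571)
= 56.50 · (0.9331) = 52.72 mV

53 mV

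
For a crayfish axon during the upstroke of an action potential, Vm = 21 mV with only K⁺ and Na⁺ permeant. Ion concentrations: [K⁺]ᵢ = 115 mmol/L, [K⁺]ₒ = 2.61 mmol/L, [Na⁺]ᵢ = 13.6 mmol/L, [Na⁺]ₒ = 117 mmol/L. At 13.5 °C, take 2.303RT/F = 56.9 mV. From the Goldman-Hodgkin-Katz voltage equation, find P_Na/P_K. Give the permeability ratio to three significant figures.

Let α = P_Na/P_K. GHK: Vm = 56.9·log₁₀[(Kₒ + α·Naₒ)/(Kᵢ + α·Naᵢ)].
10^(Vm/56.9) = 10^(21.0/56.9) = 2.3392
So 2.3392·(Kᵢ + α·Naᵢ) = Kₒ + α·Naₒ → α = (2.3392·115.0 − 2.61) / (117.0 − 2.3392·13.6)
α = (269 − 2.61) / (117.0 − 31.81) = 266.4/85.19 = 3.127

3.13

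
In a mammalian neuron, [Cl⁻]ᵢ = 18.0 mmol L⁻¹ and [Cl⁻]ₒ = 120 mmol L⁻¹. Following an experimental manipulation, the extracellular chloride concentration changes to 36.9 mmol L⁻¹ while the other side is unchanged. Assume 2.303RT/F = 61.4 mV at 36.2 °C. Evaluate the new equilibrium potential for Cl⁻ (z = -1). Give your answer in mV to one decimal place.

-19.1 mV

After the shift: [Cl⁻]_out = 36.9, [Cl⁻]_in = 18.0 mmol L⁻¹.
E_new = (61.4/-1)·log₁₀(36.9/18.0) = -61.40 · (0.3118) = -19.14 mV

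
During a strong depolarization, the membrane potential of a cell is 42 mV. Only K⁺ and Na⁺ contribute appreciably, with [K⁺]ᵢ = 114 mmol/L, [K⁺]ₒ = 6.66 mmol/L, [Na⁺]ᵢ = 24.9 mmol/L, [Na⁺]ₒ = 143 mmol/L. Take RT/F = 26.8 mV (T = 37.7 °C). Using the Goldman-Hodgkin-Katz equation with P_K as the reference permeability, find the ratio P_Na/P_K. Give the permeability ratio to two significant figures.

23

Let α = P_Na/P_K. GHK: Vm = 26.8·ln[(Kₒ + α·Naₒ)/(Kᵢ + α·Naᵢ)].
e^(Vm/26.8) = e^(42.0/26.8) = 4.793
So 4.793·(Kᵢ + α·Naᵢ) = Kₒ + α·Naₒ → α = (4.793·114.0 − 6.66) / (143.0 − 4.793·24.9)
α = (546.4 − 6.66) / (143.0 − 119.3) = 539.7/23.65 = 22.82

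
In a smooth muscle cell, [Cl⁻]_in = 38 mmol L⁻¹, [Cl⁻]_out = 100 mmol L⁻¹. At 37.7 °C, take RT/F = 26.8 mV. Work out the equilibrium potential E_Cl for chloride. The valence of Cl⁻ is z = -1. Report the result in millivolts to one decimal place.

-25.9 mV

E = (26.8/z) · ln([Cl⁻]_out/[Cl⁻]_in) with z = -1.
For an anion, dividing by z = -1 reverses the sign.
= (26.8/-1) · ln(100/38) = -26.80 · ln(2.632)
= -26.80 · (0.9676) = -25.93 mV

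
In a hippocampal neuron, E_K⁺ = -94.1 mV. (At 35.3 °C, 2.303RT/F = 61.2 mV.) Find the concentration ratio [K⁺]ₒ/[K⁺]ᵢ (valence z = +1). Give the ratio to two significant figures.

0.029

log₁₀([out]/[in]) = E·z/(61.2) = -94.1 × 1 / 61.2 = -1.5376
[out]/[in] = 10^(-1.5376) = 0.029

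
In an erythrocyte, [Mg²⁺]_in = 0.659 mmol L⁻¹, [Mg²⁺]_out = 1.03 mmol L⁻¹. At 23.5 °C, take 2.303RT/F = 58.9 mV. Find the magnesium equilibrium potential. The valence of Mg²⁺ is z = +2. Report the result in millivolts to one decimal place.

E = (58.9/z) · log₁₀([Mg²⁺]_out/[Mg²⁺]_in) with z = +2.
= (58.9/2) · log₁₀(1.03/0.659) = 29.45 · log₁₀(1.563)
= 29.45 · (0.1940) = 5.71 mV

5.7 mV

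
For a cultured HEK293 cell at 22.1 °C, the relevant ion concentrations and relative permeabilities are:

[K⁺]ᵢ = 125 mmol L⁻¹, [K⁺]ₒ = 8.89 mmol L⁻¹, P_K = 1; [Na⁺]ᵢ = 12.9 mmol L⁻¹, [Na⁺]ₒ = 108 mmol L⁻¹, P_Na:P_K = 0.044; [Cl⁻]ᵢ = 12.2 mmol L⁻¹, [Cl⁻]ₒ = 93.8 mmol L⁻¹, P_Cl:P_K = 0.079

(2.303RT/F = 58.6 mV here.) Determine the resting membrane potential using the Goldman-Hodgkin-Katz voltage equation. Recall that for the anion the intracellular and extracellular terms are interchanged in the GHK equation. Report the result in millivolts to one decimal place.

Vm = 58.6 · log₁₀[(Σ P·[cation]ₒ + Σ P·[anion]ᵢ) / (Σ P·[cation]ᵢ + Σ P·[anion]ₒ)]
Numerator = 1×8.89 + 0.044×108 + 0.079×12.2 = 14.61
Denominator = 1×125 + 0.044×12.9 + 0.079×93.8 = 133
Vm = 58.6 · log₁₀(0.10984) = 58.6 × (-0.9593) = -56.21 mV

-56.2 mV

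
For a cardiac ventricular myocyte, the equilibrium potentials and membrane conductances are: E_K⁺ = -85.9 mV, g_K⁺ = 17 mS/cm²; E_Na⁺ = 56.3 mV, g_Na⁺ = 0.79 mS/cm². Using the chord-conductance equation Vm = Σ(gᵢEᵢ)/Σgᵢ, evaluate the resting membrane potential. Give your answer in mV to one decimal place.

Σ gᵢEᵢ = 17·(-85.9) + 0.79·(56.3) = -1415.82
Σ gᵢ = 17 + 0.79 = 17.79
Vm = -1415.82 / 17.79 = -79.59 mV

-79.6 mV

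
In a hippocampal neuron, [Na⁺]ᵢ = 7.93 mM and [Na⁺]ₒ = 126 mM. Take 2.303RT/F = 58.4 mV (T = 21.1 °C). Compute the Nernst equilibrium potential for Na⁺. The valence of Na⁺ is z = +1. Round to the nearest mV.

E = (58.4/z) · log₁₀([Na⁺]_out/[Na⁺]_in) with z = +1.
= (58.4/1) · log₁₀(126/7.93) = 58.40 · log₁₀(15.89)
= 58.40 · (1.2011) = 70.14 mV

70 mV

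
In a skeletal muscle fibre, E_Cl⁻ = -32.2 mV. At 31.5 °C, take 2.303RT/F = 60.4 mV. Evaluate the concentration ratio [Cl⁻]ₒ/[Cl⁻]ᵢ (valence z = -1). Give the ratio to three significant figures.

3.41

log₁₀([out]/[in]) = E·z/(60.4) = -32.2 × -1 / 60.4 = 0.5331
[out]/[in] = 10^(0.5331) = 3.413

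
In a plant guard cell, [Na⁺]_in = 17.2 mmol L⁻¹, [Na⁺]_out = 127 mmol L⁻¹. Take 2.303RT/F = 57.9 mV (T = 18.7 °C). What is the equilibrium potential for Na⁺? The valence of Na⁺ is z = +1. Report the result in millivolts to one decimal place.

E = (57.9/z) · log₁₀([Na⁺]_out/[Na⁺]_in) with z = +1.
= (57.9/1) · log₁₀(127/17.2) = 57.90 · log₁₀(7.384)
= 57.90 · (0.8683) = 50.27 mV

50.3 mV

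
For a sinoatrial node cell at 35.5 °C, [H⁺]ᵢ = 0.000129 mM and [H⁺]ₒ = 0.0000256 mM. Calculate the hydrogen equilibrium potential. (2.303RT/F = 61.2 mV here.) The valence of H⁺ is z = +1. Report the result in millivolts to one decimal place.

E = (61.2/z) · log₁₀([H⁺]_out/[H⁺]_in) with z = +1.
= (61.2/1) · log₁₀(0.0000256/0.000129) = 61.20 · log₁₀(0.1984)
= 61.20 · (-0.7023) = -42.98 mV

-43.0 mV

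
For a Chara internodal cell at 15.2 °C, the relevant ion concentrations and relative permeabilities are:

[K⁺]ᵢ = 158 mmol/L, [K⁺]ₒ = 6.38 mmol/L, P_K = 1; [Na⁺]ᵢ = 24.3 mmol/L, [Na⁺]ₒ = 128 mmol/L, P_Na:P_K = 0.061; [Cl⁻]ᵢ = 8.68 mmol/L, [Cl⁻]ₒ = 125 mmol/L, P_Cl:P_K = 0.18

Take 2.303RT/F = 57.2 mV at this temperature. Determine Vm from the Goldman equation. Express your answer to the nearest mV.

-61 mV

Vm = 57.2 · log₁₀[(Σ P·[cation]ₒ + Σ P·[anion]ᵢ) / (Σ P·[cation]ᵢ + Σ P·[anion]ₒ)]
Numerator = 1×6.38 + 0.061×128 + 0.18×8.68 = 15.75
Denominator = 1×158 + 0.061×24.3 + 0.18×125 = 182
Vm = 57.2 · log₁₀(0.086549) = 57.2 × (-1.0627) = -60.79 mV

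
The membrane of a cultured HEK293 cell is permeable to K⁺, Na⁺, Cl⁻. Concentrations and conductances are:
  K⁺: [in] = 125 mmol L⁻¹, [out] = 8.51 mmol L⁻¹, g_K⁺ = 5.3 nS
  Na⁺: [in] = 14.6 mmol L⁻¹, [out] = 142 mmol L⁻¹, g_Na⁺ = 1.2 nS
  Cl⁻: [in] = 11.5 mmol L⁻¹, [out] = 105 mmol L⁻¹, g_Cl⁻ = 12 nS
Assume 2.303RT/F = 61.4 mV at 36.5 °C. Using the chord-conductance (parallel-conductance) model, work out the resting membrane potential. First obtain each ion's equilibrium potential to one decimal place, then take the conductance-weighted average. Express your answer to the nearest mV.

E_K⁺ = (61.4/1)·log₁₀(8.51/125) = -71.7 mV
E_Na⁺ = (61.4/1)·log₁₀(142/14.6) = 60.7 mV
E_Cl⁻ = (61.4/-1)·log₁₀(105/11.5) = -59.0 mV
Vm = (Σ gᵢEᵢ)/(Σ gᵢ) = (5.3·-71.7 + 1.2·60.7 + 12·-59.0) / (5.3 + 1.2 + 12)
= -1015.17 / 18.5 = -54.87 mV

-55 mV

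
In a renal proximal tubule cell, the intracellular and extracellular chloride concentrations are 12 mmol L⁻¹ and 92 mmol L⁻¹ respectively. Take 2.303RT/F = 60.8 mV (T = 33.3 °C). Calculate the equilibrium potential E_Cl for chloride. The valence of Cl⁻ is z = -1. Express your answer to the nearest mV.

E = (60.8/z) · log₁₀([Cl⁻]_out/[Cl⁻]_in) with z = -1.
For an anion, dividing by z = -1 reverses the sign.
= (60.8/-1) · log₁₀(92/12) = -60.80 · log₁₀(7.667)
= -60.80 · (0.8846) = -53.78 mV

-54 mV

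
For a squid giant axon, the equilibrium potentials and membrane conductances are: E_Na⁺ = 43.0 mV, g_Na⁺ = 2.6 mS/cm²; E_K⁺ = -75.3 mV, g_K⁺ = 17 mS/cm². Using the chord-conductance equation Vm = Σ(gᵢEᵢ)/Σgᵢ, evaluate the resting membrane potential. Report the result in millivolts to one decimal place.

-59.6 mV

Σ gᵢEᵢ = 2.6·(43.0) + 17·(-75.3) = -1168.30
Σ gᵢ = 2.6 + 17 = 19.6
Vm = -1168.30 / 19.6 = -59.61 mV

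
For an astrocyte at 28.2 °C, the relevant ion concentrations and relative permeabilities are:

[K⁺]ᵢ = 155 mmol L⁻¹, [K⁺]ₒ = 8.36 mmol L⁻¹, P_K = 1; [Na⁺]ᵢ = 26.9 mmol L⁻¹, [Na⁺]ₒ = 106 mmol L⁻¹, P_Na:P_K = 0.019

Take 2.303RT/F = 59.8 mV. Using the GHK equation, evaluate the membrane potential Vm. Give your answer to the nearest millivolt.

-70 mV

Vm = 59.8 · log₁₀[(Σ P·[cation]ₒ + Σ P·[anion]ᵢ) / (Σ P·[cation]ᵢ + Σ P·[anion]ₒ)]
Numerator = 1×8.36 + 0.019×106 = 10.37
Denominator = 1×155 + 0.019×26.9 = 155.5
Vm = 59.8 · log₁₀(0.066709) = 59.8 × (-1.1758) = -70.31 mV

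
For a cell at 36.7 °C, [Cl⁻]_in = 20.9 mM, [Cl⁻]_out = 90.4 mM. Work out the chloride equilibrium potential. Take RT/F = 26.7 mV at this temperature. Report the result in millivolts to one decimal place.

-39.1 mV

E = (26.7/z) · ln([Cl⁻]_out/[Cl⁻]_in) with z = -1.
For an anion, dividing by z = -1 reverses the sign.
= (26.7/-1) · ln(90.4/20.9) = -26.70 · ln(4.325)
= -26.70 · (1.4645) = -39.10 mV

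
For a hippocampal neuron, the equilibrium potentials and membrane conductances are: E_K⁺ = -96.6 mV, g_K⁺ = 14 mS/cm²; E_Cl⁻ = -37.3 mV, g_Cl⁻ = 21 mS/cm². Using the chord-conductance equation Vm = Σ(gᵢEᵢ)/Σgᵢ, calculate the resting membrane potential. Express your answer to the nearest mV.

Σ gᵢEᵢ = 14·(-96.6) + 21·(-37.3) = -2135.70
Σ gᵢ = 14 + 21 = 35
Vm = -2135.70 / 35 = -61.02 mV

-61 mV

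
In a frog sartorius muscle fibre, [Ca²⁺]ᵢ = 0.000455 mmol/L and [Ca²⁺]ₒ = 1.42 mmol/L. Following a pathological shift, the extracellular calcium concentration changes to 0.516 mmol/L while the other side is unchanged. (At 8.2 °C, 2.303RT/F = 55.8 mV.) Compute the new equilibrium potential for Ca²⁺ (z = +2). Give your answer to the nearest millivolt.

85 mV

After the shift: [Ca²⁺]_out = 0.516, [Ca²⁺]_in = 0.000455 mmol/L.
E_new = (55.8/2)·log₁₀(0.516/0.000455) = 27.90 · (3.0546) = 85.22 mV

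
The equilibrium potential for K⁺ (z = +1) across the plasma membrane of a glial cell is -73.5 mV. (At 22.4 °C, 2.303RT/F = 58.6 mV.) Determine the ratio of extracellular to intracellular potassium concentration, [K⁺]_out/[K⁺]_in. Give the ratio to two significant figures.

0.056

log₁₀([out]/[in]) = E·z/(58.6) = -73.5 × 1 / 58.6 = -1.2543
[out]/[in] = 10^(-1.2543) = 0.05568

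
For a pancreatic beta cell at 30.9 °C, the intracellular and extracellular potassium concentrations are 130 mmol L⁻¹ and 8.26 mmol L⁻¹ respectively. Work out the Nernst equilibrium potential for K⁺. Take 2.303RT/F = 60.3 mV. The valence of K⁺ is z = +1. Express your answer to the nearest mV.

E = (60.3/z) · log₁₀([K⁺]_out/[K⁺]_in) with z = +1.
= (60.3/1) · log₁₀(8.26/130) = 60.30 · log₁₀(0.06354)
= 60.30 · (-1.1970) = -72.18 mV

-72 mV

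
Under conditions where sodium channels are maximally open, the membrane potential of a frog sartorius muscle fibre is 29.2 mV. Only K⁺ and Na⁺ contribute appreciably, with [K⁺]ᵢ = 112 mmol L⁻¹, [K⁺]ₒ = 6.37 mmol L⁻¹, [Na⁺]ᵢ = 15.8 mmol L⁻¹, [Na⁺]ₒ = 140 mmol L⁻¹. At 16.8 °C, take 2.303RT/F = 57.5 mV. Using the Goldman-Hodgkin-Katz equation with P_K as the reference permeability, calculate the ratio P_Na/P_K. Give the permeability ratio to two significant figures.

4.0

Let α = P_Na/P_K. GHK: Vm = 57.5·log₁₀[(Kₒ + α·Naₒ)/(Kᵢ + α·Naᵢ)].
10^(Vm/57.5) = 10^(29.2/57.5) = 3.2198
So 3.2198·(Kᵢ + α·Naᵢ) = Kₒ + α·Naₒ → α = (3.2198·112.0 − 6.37) / (140.0 − 3.2198·15.8)
α = (360.6 − 6.37) / (140.0 − 50.87) = 354.2/89.13 = 3.975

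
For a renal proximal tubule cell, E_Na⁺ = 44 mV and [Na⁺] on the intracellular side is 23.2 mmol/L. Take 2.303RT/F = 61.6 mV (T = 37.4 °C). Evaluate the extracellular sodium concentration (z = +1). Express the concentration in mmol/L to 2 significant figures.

Nernst: E = (61.6/1) · log₁₀([out]/[in]), so log₁₀([out]/[in]) = 44.0 × 1 / 61.6 = 0.7143.
[out]/[in] = 10^(0.7143) = 5.179.
[out] = 5.179 × 23.2 = 120.2 mmol/L.

120 mmol/L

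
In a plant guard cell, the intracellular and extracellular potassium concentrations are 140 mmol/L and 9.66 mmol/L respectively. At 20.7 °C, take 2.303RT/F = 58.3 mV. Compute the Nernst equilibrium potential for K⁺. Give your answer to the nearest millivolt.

E = (58.3/z) · log₁₀([K⁺]_out/[K⁺]_in) with z = +1.
= (58.3/1) · log₁₀(9.66/140) = 58.30 · log₁₀(0.069)
= 58.30 · (-1.1612) = -67.70 mV

-68 mV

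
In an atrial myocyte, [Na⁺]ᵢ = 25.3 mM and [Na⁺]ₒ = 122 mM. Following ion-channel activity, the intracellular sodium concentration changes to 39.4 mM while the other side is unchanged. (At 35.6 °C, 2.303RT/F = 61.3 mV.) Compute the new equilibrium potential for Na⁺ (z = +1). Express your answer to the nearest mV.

30 mV

After the shift: [Na⁺]_out = 122, [Na⁺]_in = 39.4 mM.
E_new = (61.3/1)·log₁₀(122/39.4) = 61.30 · (0.4909) = 30.09 mV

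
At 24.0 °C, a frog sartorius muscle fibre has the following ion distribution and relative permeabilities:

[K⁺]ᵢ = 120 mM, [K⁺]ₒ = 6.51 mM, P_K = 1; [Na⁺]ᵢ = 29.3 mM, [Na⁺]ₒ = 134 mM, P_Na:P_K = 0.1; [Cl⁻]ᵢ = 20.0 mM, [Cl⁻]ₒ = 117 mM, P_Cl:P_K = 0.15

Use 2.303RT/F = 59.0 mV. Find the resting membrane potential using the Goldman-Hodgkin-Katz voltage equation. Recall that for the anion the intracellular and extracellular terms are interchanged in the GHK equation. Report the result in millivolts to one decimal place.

-46.5 mV

Vm = 59.0 · log₁₀[(Σ P·[cation]ₒ + Σ P·[anion]ᵢ) / (Σ P·[cation]ᵢ + Σ P·[anion]ₒ)]
Numerator = 1×6.51 + 0.1×134 + 0.15×20.0 = 22.91
Denominator = 1×120 + 0.1×29.3 + 0.15×117 = 140.5
Vm = 59.0 · log₁₀(0.16308) = 59.0 × (-0.7876) = -46.47 mV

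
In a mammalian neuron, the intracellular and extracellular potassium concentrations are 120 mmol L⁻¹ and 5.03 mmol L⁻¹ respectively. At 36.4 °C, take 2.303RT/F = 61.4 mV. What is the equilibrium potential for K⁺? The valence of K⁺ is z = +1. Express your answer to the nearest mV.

E = (61.4/z) · log₁₀([K⁺]_out/[K⁺]_in) with z = +1.
= (61.4/1) · log₁₀(5.03/120) = 61.40 · log₁₀(0.04192)
= 61.40 · (-1.3776) = -84.59 mV

-85 mV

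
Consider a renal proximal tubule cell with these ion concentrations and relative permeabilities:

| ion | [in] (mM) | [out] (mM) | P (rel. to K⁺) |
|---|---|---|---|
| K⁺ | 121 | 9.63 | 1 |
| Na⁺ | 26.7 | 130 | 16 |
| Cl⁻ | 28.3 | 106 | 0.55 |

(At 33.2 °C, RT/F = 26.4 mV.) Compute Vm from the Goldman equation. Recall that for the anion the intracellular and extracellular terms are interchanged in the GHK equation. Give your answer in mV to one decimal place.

32.9 mV

Vm = 26.4 · ln[(Σ P·[cation]ₒ + Σ P·[anion]ᵢ) / (Σ P·[cation]ᵢ + Σ P·[anion]ₒ)]
Numerator = 1×9.63 + 16×130 + 0.55×28.3 = 2105
Denominator = 1×121 + 16×26.7 + 0.55×106 = 606.5
Vm = 26.4 · ln(3.4711) = 26.4 × (1.2445) = 32.85 mV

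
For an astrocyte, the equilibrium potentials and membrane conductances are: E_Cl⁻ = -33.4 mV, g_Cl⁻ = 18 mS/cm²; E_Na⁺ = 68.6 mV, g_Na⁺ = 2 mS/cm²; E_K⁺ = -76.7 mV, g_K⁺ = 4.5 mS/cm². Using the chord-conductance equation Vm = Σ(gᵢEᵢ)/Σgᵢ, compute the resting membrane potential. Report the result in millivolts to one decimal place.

-33.0 mV

Σ gᵢEᵢ = 18·(-33.4) + 2·(68.6) + 4.5·(-76.7) = -809.15
Σ gᵢ = 18 + 2 + 4.5 = 24.5
Vm = -809.15 / 24.5 = -33.03 mV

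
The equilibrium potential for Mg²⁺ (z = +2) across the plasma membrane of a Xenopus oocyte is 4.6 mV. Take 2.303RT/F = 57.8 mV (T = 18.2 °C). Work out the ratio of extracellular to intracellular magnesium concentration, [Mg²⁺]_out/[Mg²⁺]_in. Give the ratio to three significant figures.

log₁₀([out]/[in]) = E·z/(57.8) = 4.6 × 2 / 57.8 = 0.1592
[out]/[in] = 10^(0.1592) = 1.443

1.44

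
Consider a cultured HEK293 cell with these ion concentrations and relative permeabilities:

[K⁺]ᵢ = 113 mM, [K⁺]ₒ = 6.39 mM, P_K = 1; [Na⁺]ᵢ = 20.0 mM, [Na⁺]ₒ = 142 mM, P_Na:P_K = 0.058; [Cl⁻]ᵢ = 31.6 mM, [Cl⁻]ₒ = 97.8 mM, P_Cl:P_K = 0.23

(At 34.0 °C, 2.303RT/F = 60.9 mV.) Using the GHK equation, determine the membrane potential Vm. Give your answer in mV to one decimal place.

-48.4 mV

Vm = 60.9 · log₁₀[(Σ P·[cation]ₒ + Σ P·[anion]ᵢ) / (Σ P·[cation]ᵢ + Σ P·[anion]ₒ)]
Numerator = 1×6.39 + 0.058×142 + 0.23×31.6 = 21.89
Denominator = 1×113 + 0.058×20.0 + 0.23×97.8 = 136.7
Vm = 60.9 · log₁₀(0.16021) = 60.9 × (-0.7953) = -48.43 mV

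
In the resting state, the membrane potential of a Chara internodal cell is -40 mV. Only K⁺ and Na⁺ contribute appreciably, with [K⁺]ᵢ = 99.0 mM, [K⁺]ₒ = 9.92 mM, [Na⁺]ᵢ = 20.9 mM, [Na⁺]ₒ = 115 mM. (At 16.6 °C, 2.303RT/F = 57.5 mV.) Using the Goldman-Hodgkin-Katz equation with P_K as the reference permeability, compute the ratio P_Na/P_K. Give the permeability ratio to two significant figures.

Let α = P_Na/P_K. GHK: Vm = 57.5·log₁₀[(Kₒ + α·Naₒ)/(Kᵢ + α·Naᵢ)].
10^(Vm/57.5) = 10^(-40.0/57.5) = 0.20153
So 0.20153·(Kᵢ + α·Naᵢ) = Kₒ + α·Naₒ → α = (0.20153·99.0 − 9.92) / (115.0 − 0.20153·20.9)
α = (19.95 − 9.92) / (115.0 − 4.212) = 10.03/110.8 = 0.09055

0.091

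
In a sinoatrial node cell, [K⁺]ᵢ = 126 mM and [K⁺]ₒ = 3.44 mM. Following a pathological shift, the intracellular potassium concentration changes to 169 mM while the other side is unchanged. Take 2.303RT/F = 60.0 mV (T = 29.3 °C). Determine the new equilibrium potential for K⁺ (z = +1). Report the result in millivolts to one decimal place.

After the shift: [K⁺]_out = 3.44, [K⁺]_in = 169 mM.
E_new = (60.0/1)·log₁₀(3.44/169) = 60.00 · (-1.6913) = -101.48 mV

-101.5 mV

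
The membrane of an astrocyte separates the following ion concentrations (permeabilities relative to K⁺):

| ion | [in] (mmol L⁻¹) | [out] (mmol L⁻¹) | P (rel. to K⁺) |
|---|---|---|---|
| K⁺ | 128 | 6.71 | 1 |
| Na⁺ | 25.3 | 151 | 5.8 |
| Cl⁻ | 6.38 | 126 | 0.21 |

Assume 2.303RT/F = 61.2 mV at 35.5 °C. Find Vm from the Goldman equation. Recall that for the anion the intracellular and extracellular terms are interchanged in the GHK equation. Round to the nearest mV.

29 mV

Vm = 61.2 · log₁₀[(Σ P·[cation]ₒ + Σ P·[anion]ᵢ) / (Σ P·[cation]ᵢ + Σ P·[anion]ₒ)]
Numerator = 1×6.71 + 5.8×151 + 0.21×6.38 = 883.8
Denominator = 1×128 + 5.8×25.3 + 0.21×126 = 301.2
Vm = 61.2 · log₁₀(2.9344) = 61.2 × (0.4675) = 28.61 mV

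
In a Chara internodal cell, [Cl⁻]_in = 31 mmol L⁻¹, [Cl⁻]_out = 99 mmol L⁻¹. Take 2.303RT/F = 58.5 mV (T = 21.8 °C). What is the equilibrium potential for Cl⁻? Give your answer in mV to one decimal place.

-29.5 mV

E = (58.5/z) · log₁₀([Cl⁻]_out/[Cl⁻]_in) with z = -1.
For an anion, dividing by z = -1 reverses the sign.
= (58.5/-1) · log₁₀(99/31) = -58.50 · log₁₀(3.194)
= -58.50 · (0.5043) = -29.50 mV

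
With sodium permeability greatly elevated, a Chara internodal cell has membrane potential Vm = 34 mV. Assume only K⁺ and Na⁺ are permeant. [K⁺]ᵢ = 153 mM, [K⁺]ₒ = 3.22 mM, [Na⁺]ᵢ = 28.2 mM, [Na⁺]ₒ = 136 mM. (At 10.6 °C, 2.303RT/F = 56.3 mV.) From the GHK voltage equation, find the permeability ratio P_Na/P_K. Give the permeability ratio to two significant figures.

27

Let α = P_Na/P_K. GHK: Vm = 56.3·log₁₀[(Kₒ + α·Naₒ)/(Kᵢ + α·Naᵢ)].
10^(Vm/56.3) = 10^(34.0/56.3) = 4.0171
So 4.0171·(Kᵢ + α·Naᵢ) = Kₒ + α·Naₒ → α = (4.0171·153.0 − 3.22) / (136.0 − 4.0171·28.2)
α = (614.6 − 3.22) / (136.0 − 113.3) = 611.4/22.72 = 26.91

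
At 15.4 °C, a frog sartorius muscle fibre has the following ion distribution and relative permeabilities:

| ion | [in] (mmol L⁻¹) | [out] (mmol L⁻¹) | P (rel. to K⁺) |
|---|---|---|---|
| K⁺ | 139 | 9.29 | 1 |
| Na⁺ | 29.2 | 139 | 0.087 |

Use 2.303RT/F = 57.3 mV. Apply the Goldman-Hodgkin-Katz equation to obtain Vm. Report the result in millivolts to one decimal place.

Vm = 57.3 · log₁₀[(Σ P·[cation]ₒ + Σ P·[anion]ᵢ) / (Σ P·[cation]ᵢ + Σ P·[anion]ₒ)]
Numerator = 1×9.29 + 0.087×139 = 21.38
Denominator = 1×139 + 0.087×29.2 = 141.5
Vm = 57.3 · log₁₀(0.15107) = 57.3 × (-0.8208) = -47.03 mV

-47.0 mV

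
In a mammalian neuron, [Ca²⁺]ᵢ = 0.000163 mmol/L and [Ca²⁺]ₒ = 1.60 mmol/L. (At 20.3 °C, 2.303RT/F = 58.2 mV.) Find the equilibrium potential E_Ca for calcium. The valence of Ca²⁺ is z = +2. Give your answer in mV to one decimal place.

116.2 mV

E = (58.2/z) · log₁₀([Ca²⁺]_out/[Ca²⁺]_in) with z = +2.
= (58.2/2) · log₁₀(1.60/0.000163) = 29.10 · log₁₀(9816)
= 29.10 · (3.9919) = 116.17 mV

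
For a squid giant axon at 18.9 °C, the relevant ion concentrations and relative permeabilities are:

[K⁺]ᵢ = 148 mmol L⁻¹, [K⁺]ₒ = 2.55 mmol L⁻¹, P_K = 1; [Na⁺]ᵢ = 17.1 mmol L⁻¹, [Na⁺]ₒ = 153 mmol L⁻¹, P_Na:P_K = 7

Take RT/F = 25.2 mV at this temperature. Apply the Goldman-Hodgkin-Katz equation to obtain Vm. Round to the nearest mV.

Vm = 25.2 · ln[(Σ P·[cation]ₒ + Σ P·[anion]ᵢ) / (Σ P·[cation]ᵢ + Σ P·[anion]ₒ)]
Numerator = 1×2.55 + 7×153 = 1074
Denominator = 1×148 + 7×17.1 = 267.7
Vm = 25.2 · ln(4.0103) = 25.2 × (1.3889) = 35.00 mV

35 mV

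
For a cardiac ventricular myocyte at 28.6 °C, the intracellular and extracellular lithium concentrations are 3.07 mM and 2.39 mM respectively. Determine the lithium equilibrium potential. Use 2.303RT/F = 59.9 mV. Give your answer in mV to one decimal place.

-6.5 mV

E = (59.9/z) · log₁₀([Li⁺]_out/[Li⁺]_in) with z = +1.
= (59.9/1) · log₁₀(2.39/3.07) = 59.90 · log₁₀(0.7785)
= 59.90 · (-0.1087) = -6.51 mV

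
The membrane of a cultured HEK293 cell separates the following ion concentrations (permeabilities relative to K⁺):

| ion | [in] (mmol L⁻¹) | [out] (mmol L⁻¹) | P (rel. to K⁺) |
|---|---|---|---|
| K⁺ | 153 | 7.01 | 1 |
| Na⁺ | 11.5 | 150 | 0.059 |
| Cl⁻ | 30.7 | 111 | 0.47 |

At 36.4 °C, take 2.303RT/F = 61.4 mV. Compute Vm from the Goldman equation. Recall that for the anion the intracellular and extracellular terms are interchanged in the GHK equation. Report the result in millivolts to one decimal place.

-51.1 mV

Vm = 61.4 · log₁₀[(Σ P·[cation]ₒ + Σ P·[anion]ᵢ) / (Σ P·[cation]ᵢ + Σ P·[anion]ₒ)]
Numerator = 1×7.01 + 0.059×150 + 0.47×30.7 = 30.29
Denominator = 1×153 + 0.059×11.5 + 0.47×111 = 205.8
Vm = 61.4 · log₁₀(0.14714) = 61.4 × (-0.8323) = -51.10 mV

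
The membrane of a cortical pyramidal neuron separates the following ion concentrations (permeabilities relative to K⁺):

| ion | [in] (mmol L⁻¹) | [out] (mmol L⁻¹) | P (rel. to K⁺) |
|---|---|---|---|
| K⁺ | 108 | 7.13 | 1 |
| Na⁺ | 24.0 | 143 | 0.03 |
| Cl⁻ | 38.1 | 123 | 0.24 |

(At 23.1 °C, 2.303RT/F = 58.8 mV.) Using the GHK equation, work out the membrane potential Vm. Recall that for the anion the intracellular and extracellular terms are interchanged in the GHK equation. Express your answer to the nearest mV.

Vm = 58.8 · log₁₀[(Σ P·[cation]ₒ + Σ P·[anion]ᵢ) / (Σ P·[cation]ᵢ + Σ P·[anion]ₒ)]
Numerator = 1×7.13 + 0.03×143 + 0.24×38.1 = 20.56
Denominator = 1×108 + 0.03×24.0 + 0.24×123 = 138.2
Vm = 58.8 · log₁₀(0.14876) = 58.8 × (-0.8275) = -48.66 mV

-49 mV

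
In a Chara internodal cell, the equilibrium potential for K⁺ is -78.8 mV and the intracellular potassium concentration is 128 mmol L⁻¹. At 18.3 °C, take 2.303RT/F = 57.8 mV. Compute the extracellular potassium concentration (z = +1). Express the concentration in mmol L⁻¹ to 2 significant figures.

Nernst: E = (57.8/1) · log₁₀([out]/[in]), so log₁₀([out]/[in]) = -78.8 × 1 / 57.8 = -1.3633.
[out]/[in] = 10^(-1.3633) = 0.04332.
[out] = 0.04332 × 128 = 5.545 mmol L⁻¹.

5.5 mmol L⁻¹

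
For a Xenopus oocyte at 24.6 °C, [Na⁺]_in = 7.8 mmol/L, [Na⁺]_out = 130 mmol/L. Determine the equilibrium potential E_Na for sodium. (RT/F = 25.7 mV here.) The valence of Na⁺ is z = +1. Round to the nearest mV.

72 mV

E = (25.7/z) · ln([Na⁺]_out/[Na⁺]_in) with z = +1.
= (25.7/1) · ln(130/7.8) = 25.70 · ln(16.67)
= 25.70 · (2.8134) = 72.30 mV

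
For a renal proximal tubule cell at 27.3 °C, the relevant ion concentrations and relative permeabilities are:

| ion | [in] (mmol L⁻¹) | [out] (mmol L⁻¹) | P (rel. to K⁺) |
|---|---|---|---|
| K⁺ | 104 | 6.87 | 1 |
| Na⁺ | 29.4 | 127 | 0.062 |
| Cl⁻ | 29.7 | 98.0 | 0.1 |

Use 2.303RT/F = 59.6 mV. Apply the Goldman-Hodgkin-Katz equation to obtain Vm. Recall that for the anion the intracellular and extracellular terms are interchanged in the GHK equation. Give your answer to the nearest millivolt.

Vm = 59.6 · log₁₀[(Σ P·[cation]ₒ + Σ P·[anion]ᵢ) / (Σ P·[cation]ᵢ + Σ P·[anion]ₒ)]
Numerator = 1×6.87 + 0.062×127 + 0.1×29.7 = 17.71
Denominator = 1×104 + 0.062×29.4 + 0.1×98.0 = 115.6
Vm = 59.6 · log₁₀(0.15321) = 59.6 × (-0.8147) = -48.56 mV

-49 mV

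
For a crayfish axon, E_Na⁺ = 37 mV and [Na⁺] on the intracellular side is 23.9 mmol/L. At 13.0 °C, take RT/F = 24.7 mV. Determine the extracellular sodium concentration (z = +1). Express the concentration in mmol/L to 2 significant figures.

110 mmol/L

Nernst: E = (24.7/1) · ln([out]/[in]), so ln([out]/[in]) = 37.0 × 1 / 24.7 = 1.4980.
[out]/[in] = e^(1.4980) = 4.473.
[out] = 4.473 × 23.9 = 106.9 mmol/L.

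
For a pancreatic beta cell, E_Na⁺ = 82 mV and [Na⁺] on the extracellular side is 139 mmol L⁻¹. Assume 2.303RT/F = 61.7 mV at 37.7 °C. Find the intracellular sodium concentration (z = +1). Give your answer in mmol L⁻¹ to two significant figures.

Nernst: E = (61.7/1) · log₁₀([out]/[in]), so log₁₀([out]/[in]) = 82.0 × 1 / 61.7 = 1.3290.
[out]/[in] = 10^(1.3290) = 21.33.
[in] = 139 / 21.33 = 6.516 mmol L⁻¹.

6.5 mmol L⁻¹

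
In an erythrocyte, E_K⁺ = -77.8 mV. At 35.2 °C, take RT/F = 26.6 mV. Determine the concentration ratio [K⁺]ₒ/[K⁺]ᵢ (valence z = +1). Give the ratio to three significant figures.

ln([out]/[in]) = E·z/(26.6) = -77.8 × 1 / 26.6 = -2.9248
[out]/[in] = e^(-2.9248) = 0.05367

0.0537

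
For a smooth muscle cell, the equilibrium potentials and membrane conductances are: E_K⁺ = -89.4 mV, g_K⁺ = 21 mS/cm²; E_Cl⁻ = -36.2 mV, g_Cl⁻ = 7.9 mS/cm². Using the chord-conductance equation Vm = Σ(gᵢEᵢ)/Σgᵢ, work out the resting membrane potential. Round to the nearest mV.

-75 mV

Σ gᵢEᵢ = 21·(-89.4) + 7.9·(-36.2) = -2163.38
Σ gᵢ = 21 + 7.9 = 28.9
Vm = -2163.38 / 28.9 = -74.86 mV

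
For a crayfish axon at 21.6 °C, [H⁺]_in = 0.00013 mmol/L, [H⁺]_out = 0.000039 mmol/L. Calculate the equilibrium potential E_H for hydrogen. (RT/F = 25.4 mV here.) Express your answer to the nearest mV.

E = (25.4/z) · ln([H⁺]_out/[H⁺]_in) with z = +1.
= (25.4/1) · ln(0.000039/0.00013) = 25.40 · ln(0.3)
= 25.40 · (-1.2040) = -30.58 mV

-31 mV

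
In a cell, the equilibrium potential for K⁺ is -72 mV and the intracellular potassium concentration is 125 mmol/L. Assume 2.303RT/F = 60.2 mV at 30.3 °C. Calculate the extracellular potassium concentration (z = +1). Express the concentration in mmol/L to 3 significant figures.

7.96 mmol/L

Nernst: E = (60.2/1) · log₁₀([out]/[in]), so log₁₀([out]/[in]) = -72.0 × 1 / 60.2 = -1.1960.
[out]/[in] = 10^(-1.1960) = 0.06368.
[out] = 0.06368 × 125 = 7.96 mmol/L.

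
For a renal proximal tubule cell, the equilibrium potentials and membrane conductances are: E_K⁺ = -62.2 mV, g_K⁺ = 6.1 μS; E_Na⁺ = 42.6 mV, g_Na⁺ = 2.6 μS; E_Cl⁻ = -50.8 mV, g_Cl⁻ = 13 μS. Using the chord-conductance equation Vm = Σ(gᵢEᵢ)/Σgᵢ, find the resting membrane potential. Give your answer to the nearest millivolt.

Σ gᵢEᵢ = 6.1·(-62.2) + 2.6·(42.6) + 13·(-50.8) = -929.06
Σ gᵢ = 6.1 + 2.6 + 13 = 21.7
Vm = -929.06 / 21.7 = -42.81 mV

-43 mV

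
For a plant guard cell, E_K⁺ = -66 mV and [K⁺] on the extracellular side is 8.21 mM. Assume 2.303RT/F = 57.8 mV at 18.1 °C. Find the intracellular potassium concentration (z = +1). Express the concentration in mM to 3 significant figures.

114 mM

Nernst: E = (57.8/1) · log₁₀([out]/[in]), so log₁₀([out]/[in]) = -66.0 × 1 / 57.8 = -1.1419.
[out]/[in] = 10^(-1.1419) = 0.07213.
[in] = 8.21 / 0.07213 = 113.8 mM.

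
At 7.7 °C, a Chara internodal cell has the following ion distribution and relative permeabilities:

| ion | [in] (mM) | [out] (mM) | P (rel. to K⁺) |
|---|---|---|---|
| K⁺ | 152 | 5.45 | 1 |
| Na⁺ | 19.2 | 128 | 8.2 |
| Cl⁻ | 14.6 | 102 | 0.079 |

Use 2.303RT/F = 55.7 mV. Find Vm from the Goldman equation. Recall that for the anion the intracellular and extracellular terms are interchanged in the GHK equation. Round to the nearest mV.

Vm = 55.7 · log₁₀[(Σ P·[cation]ₒ + Σ P·[anion]ᵢ) / (Σ P·[cation]ᵢ + Σ P·[anion]ₒ)]
Numerator = 1×5.45 + 8.2×128 + 0.079×14.6 = 1056
Denominator = 1×152 + 8.2×19.2 + 0.079×102 = 317.5
Vm = 55.7 · log₁₀(3.3266) = 55.7 × (0.5220) = 29.08 mV

29 mV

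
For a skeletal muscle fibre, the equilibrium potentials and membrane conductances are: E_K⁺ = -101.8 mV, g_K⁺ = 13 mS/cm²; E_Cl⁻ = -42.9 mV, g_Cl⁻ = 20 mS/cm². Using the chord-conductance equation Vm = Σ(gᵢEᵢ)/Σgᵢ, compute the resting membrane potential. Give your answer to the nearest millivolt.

Σ gᵢEᵢ = 13·(-101.8) + 20·(-42.9) = -2181.40
Σ gᵢ = 13 + 20 = 33
Vm = -2181.40 / 33 = -66.10 mV

-66 mV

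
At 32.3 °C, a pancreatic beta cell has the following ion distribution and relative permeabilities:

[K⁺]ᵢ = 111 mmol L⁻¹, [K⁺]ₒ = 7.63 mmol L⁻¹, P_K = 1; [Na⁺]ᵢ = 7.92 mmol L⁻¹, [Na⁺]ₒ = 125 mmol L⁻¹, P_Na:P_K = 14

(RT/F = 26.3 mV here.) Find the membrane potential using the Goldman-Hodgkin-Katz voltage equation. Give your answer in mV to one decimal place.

54.4 mV

Vm = 26.3 · ln[(Σ P·[cation]ₒ + Σ P·[anion]ᵢ) / (Σ P·[cation]ᵢ + Σ P·[anion]ₒ)]
Numerator = 1×7.63 + 14×125 = 1758
Denominator = 1×111 + 14×7.92 = 221.9
Vm = 26.3 · ln(7.9215) = 26.3 × (2.0696) = 54.43 mV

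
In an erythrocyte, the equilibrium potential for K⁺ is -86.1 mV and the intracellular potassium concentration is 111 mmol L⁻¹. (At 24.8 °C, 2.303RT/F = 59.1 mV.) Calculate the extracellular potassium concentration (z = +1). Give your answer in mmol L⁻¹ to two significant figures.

Nernst: E = (59.1/1) · log₁₀([out]/[in]), so log₁₀([out]/[in]) = -86.1 × 1 / 59.1 = -1.4569.
[out]/[in] = 10^(-1.4569) = 0.03493.
[out] = 0.03493 × 111 = 3.877 mmol L⁻¹.

3.9 mmol L⁻¹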